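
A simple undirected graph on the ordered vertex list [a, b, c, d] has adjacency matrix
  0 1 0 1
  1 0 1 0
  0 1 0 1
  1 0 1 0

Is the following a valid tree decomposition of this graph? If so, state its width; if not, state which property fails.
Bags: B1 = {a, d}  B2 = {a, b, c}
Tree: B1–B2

No — edge (c,d) lies in no bag.

A tree decomposition must satisfy three properties: every vertex lies in some bag; for every edge, both endpoints lie together in some bag; and for every vertex, the bags containing it form a connected subtree. Here edge (c,d) lies in no bag, so the decomposition is invalid.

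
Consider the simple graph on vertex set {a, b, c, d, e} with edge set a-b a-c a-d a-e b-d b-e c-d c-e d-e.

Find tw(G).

A width-3 tree decomposition is:
Bags: B1 = {a, c, d, e}  B2 = {a, b, d, e}
Tree: B1–B2
Every bag has size at most 4, so the width is 4 − 1 = 3 and tw(G) ≤ 3. For the lower bound, the 4 vertices {a, c, d, e} are pairwise adjacent, and any tree decomposition puts a clique entirely inside one bag — forcing width ≥ 3. Hence tw(G) = 3 exactly.

3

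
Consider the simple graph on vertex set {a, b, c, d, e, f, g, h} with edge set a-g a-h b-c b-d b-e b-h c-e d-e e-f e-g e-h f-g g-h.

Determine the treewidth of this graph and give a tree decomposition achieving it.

Treewidth 2.
Bags: B1 = {e, g, h}  B2 = {b, e, h}  B3 = {b, c, e}  B4 = {b, d, e}  B5 = {e, f, g}  B6 = {a, g, h}
Tree: B1–B2, B2–B3, B3–B4, B1–B5, B1–B6

Each bag holds 3 vertices, so the decomposition has width 2, which upper-bounds the treewidth. On the other hand G contains the 3-clique {e, g, h}. A clique must lie in a single bag of any decomposition, so no decomposition can have width below 2. Combining the bounds, tw(G) = 2.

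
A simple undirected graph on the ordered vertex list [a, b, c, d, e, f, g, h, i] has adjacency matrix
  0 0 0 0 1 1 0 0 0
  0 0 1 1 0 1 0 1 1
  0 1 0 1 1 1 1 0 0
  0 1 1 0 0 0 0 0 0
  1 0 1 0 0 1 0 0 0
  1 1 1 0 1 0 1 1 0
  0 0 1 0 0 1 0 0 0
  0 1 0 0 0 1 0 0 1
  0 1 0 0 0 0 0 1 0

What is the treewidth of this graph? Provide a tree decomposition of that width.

Treewidth 2.
One optimal decomposition is:
Bags: B1 = {b, f, h}  B2 = {b, c, f}  B3 = {b, h, i}  B4 = {c, e, f}  B5 = {b, c, d}  B6 = {c, f, g}  B7 = {a, e, f}
Tree: B1–B2, B1–B3, B2–B4, B2–B5, B4–B6, B4–B7

Each bag holds 3 vertices, so the decomposition has width 2, which upper-bounds the treewidth. On the other hand G contains the 3-clique {b, c, d}. A clique must lie in a single bag of any decomposition, so no decomposition can have width below 2. Therefore the treewidth is 2.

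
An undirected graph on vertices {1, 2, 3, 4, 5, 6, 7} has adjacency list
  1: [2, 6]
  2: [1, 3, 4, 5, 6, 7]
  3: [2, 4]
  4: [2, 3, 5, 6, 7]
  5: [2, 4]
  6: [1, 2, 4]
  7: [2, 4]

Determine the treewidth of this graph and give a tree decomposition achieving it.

Every bag has size at most 3, so the width is 3 − 1 = 2 and tw(G) ≤ 2. On the other hand G contains the 3-clique {1, 2, 6}. A clique must lie in a single bag of any decomposition, so no decomposition can have width below 2. Hence tw(G) = 2 exactly.

Treewidth 2.
One optimal decomposition is:
Bags: B1 = {2, 3, 4}  B2 = {2, 4, 6}  B3 = {2, 4, 7}  B4 = {1, 2, 6}  B5 = {2, 4, 5}
Tree: B1–B2, B1–B3, B2–B4, B3–B5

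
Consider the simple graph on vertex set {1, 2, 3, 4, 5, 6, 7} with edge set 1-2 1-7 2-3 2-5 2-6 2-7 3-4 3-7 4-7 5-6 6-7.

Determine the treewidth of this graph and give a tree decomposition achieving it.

Each bag holds 3 vertices, so the decomposition has width 2, which upper-bounds the treewidth. Conversely, {2, 5, 6} is a clique of size 3, and the vertices of any clique must share a bag in every tree decomposition; so some bag has ≥ 3 vertices and tw(G) ≥ 2. Combining the bounds, tw(G) = 2.

Treewidth 2.
Bags: B1 = {3, 4, 7}  B2 = {2, 3, 7}  B3 = {1, 2, 7}  B4 = {2, 6, 7}  B5 = {2, 5, 6}
Tree: B1–B2, B2–B3, B2–B4, B4–B5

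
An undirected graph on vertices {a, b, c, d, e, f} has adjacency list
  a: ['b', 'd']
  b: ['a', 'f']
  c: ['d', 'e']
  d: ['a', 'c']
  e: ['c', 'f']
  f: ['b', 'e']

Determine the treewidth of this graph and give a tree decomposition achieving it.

Treewidth 2.
Bags: B1 = {a, c, d}  B2 = {a, b, c}  B3 = {b, c, f}  B4 = {c, e, f}
Tree: B1–B2, B2–B3, B3–B4

Every bag has size at most 3, so the width is 3 − 1 = 2 and tw(G) ≤ 2. For the lower bound, G contains the cycle c–d–a–b–f–e–c, so G is not a forest; only forests have treewidth ≤ 1, hence tw(G) ≥ 2. Combining the bounds, tw(G) = 2.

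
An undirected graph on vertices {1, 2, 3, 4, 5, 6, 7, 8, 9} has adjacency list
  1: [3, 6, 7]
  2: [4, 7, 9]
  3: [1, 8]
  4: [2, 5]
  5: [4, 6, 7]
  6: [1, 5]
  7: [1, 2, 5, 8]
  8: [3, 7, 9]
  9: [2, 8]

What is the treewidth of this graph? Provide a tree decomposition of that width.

Treewidth 3.
One such decomposition:
Bags: B1 = {2, 4, 5, 9}  B2 = {2, 5, 7, 9}  B3 = {5, 7, 8, 9}  B4 = {5, 6, 7, 8}  B5 = {1, 6, 7, 8}  B6 = {1, 3, 6, 8}
Tree: B1–B2, B2–B3, B3–B4, B4–B5, B5–B6

The largest bag has 4 vertices, giving width 3; this decomposition certifies tw(G) ≤ 3. For the lower bound: the 4 vertex sets {2,4,9}, {5}, {7}, {1,3,6,8} are disjoint, each induces a connected subgraph, and every pair is joined by at least one edge of G. Contracting each set to a single vertex therefore yields K_{4} as a minor, and since treewidth is minor-monotone, tw(G) ≥ tw(K_{4}) = 3. Therefore the treewidth is 3.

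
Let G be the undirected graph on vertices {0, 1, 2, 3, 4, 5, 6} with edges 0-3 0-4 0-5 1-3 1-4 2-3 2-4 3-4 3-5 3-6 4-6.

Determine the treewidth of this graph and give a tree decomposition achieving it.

Each bag holds 3 vertices, so the decomposition has width 2, which upper-bounds the treewidth. On the other hand G contains the 3-clique {0, 3, 4}. A clique must lie in a single bag of any decomposition, so no decomposition can have width below 2. Hence tw(G) = 2 exactly.

Treewidth 2.
Bags: B1 = {2, 3, 4}  B2 = {0, 3, 4}  B3 = {0, 3, 5}  B4 = {1, 3, 4}  B5 = {3, 4, 6}
Tree: B1–B2, B2–B3, B2–B4, B1–B5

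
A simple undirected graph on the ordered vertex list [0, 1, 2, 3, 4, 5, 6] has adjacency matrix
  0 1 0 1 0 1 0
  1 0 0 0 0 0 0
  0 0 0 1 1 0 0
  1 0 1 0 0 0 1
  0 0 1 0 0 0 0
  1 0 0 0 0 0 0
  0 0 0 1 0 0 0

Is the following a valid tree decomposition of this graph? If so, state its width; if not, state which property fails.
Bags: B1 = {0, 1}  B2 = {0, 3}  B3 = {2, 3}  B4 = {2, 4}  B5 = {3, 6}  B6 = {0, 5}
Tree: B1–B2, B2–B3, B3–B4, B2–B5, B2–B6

Yes; width 1.

Vertex coverage: the bags together contain {0, 1, 2, 3, 4, 5, 6}, the full vertex set. Edge coverage: each edge of G has both endpoints in at least one bag. Running intersection: for every vertex, the bags containing it form a connected subtree. All three properties hold, so this is a valid tree decomposition of width max|bag| − 1 = 1, and hence tw(G) ≤ 1.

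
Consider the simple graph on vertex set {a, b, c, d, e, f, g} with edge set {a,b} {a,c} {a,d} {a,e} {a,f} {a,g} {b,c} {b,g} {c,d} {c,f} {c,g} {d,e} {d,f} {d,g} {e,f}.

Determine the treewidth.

3

A width-3 tree decomposition is:
Bags: B1 = {a, b, c, g}  B2 = {a, c, d, g}  B3 = {a, c, d, f}  B4 = {a, d, e, f}
Tree: B1–B2, B2–B3, B3–B4
The largest bag has 4 vertices, giving width 3; this decomposition certifies tw(G) ≤ 3. On the other hand G contains the 4-clique {a, d, e, f}. A clique must lie in a single bag of any decomposition, so no decomposition can have width below 3. Hence tw(G) = 3 exactly.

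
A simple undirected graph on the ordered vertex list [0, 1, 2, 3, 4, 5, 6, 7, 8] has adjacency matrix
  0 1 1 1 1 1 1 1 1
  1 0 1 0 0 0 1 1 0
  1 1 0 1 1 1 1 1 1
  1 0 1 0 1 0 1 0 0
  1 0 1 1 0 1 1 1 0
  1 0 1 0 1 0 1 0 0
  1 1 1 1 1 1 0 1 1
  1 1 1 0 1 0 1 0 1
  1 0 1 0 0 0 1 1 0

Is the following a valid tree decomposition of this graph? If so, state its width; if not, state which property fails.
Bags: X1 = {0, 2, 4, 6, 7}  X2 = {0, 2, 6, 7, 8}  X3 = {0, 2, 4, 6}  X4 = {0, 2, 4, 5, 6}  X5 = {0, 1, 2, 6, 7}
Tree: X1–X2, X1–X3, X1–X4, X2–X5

No — vertex 3 appears in no bag.

A tree decomposition must satisfy three properties: every vertex lies in some bag; for every edge, both endpoints lie together in some bag; and for every vertex, the bags containing it form a connected subtree. Here vertex 3 appears in no bag, so the decomposition is invalid.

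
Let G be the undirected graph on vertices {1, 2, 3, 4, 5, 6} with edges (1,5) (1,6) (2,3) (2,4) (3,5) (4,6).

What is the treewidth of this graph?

2

A width-2 tree decomposition is:
Bags: B1 = {1, 3, 5}  B2 = {1, 2, 3}  B3 = {1, 2, 4}  B4 = {1, 4, 6}
Tree: B1–B2, B2–B3, B3–B4
The largest bag has 3 vertices, giving width 2; this decomposition certifies tw(G) ≤ 2. Since 1–5–3–2–4–6–1 is a cycle in G, G is not acyclic. Forests are exactly the graphs of treewidth ≤ 1, so tw(G) ≥ 2. Combining the bounds, tw(G) = 2.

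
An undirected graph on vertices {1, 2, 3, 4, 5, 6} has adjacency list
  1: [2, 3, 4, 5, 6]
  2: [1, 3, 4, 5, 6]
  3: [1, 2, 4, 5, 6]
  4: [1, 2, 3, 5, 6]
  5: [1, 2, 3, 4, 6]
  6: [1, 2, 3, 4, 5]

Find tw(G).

5

A width-5 tree decomposition is:
Bags: B1 = {1, 2, 3, 4, 5, 6}
Tree: (single bag)
A single bag containing all 6 vertices is trivially a valid decomposition of width 5. For the lower bound, the 6 vertices {1, 2, 3, 4, 5, 6} are pairwise adjacent, and any tree decomposition puts a clique entirely inside one bag — forcing width ≥ 5. Hence tw(G) = 5 exactly.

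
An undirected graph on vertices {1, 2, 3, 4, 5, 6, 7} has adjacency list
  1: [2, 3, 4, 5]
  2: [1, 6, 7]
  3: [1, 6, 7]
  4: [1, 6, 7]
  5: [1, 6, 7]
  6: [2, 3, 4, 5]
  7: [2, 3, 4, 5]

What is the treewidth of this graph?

3

A width-3 tree decomposition is:
Bags: B1 = {1, 3, 6, 7}  B2 = {1, 5, 6, 7}  B3 = {1, 2, 6, 7}  B4 = {1, 4, 6, 7}
Tree: B1–B2, B2–B3, B3–B4
The largest bag has 4 vertices, giving width 3; this decomposition certifies tw(G) ≤ 3. For the lower bound: the 4 vertex sets {3,7}, {5,6}, {1}, {2} are disjoint, each induces a connected subgraph, and every pair is joined by at least one edge of G. Contracting each set to a single vertex therefore yields K_{4} as a minor, and since treewidth is minor-monotone, tw(G) ≥ tw(K_{4}) = 3. The upper and lower bounds meet at 3, so that is the treewidth.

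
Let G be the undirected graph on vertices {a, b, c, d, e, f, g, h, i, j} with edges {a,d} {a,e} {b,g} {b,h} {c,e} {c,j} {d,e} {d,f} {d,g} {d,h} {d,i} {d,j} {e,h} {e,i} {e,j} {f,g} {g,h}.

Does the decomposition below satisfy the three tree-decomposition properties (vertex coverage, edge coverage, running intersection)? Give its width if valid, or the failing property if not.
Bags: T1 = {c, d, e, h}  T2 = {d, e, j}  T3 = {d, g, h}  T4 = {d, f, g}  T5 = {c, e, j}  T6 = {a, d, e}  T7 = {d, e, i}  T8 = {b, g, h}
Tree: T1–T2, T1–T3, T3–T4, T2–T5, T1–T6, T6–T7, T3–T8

A tree decomposition must satisfy three properties: every vertex lies in some bag; for every edge, both endpoints lie together in some bag; and for every vertex, the bags containing it form a connected subtree. Here bags containing vertex c are not connected in the tree, so the decomposition is invalid.

No — bags containing vertex c are not connected in the tree.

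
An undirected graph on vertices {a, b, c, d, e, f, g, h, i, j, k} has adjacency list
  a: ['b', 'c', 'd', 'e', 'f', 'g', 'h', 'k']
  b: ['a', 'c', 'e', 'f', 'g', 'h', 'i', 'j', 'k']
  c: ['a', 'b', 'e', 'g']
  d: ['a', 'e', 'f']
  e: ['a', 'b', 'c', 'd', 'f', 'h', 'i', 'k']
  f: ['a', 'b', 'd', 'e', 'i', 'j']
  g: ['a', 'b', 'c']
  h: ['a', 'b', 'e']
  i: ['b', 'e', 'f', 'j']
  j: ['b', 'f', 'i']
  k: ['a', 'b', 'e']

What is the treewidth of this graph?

3

A width-3 tree decomposition is:
Bags: B1 = {b, e, f, i}  B2 = {a, b, e, f}  B3 = {b, f, i, j}  B4 = {a, b, c, e}  B5 = {a, b, e, h}  B6 = {a, d, e, f}  B7 = {a, b, e, k}  B8 = {a, b, c, g}
Tree: B1–B2, B1–B3, B2–B4, B4–B5, B2–B6, B2–B7, B4–B8
Each bag holds 4 vertices, so the decomposition has width 3, which upper-bounds the treewidth. For the lower bound, the 4 vertices {a, d, e, f} are pairwise adjacent, and any tree decomposition puts a clique entirely inside one bag — forcing width ≥ 3. The upper and lower bounds meet at 3, so that is the treewidth.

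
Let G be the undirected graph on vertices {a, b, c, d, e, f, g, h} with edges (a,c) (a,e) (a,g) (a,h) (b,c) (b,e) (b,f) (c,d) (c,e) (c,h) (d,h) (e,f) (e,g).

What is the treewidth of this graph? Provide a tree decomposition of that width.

The largest bag has 3 vertices, giving width 2; this decomposition certifies tw(G) ≤ 2. For the lower bound, the 3 vertices {a, e, g} are pairwise adjacent, and any tree decomposition puts a clique entirely inside one bag — forcing width ≥ 2. The upper and lower bounds meet at 2, so that is the treewidth.

Treewidth 2.
One optimal decomposition is:
Bags: B1 = {b, c, e}  B2 = {a, c, e}  B3 = {a, c, h}  B4 = {a, e, g}  B5 = {b, e, f}  B6 = {c, d, h}
Tree: B1–B2, B2–B3, B2–B4, B1–B5, B3–B6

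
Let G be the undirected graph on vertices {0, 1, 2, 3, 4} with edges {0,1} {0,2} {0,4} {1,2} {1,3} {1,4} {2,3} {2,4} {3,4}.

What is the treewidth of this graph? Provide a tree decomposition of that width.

The largest bag has 4 vertices, giving width 3; this decomposition certifies tw(G) ≤ 3. On the other hand G contains the 4-clique {0, 1, 2, 4}. A clique must lie in a single bag of any decomposition, so no decomposition can have width below 3. Hence tw(G) = 3 exactly.

Treewidth 3.
Bags: B1 = {0, 1, 2, 4}  B2 = {1, 2, 3, 4}
Tree: B1–B2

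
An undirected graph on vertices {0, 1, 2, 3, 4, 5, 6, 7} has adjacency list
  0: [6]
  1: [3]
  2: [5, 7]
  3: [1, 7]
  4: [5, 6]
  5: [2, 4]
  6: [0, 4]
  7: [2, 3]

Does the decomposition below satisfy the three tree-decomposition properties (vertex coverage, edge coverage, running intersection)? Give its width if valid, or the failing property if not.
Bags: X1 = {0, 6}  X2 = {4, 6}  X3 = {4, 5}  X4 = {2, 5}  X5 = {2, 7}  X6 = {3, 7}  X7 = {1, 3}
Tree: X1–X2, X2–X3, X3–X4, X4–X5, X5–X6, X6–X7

Vertex coverage: the bags together contain {0, 1, 2, 3, 4, 5, 6, 7}, the full vertex set. Edge coverage: each edge of G has both endpoints in at least one bag. Running intersection: for every vertex, the bags containing it form a connected subtree. All three properties hold, so this is a valid tree decomposition of width max|bag| − 1 = 1, and hence tw(G) ≤ 1.

Yes; width 1.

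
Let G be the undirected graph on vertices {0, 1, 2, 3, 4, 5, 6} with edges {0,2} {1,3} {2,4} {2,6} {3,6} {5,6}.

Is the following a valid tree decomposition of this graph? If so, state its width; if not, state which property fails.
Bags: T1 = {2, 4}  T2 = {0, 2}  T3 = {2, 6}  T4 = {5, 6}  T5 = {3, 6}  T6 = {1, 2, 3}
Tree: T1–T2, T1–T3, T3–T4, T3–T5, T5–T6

A tree decomposition must satisfy three properties: every vertex lies in some bag; for every edge, both endpoints lie together in some bag; and for every vertex, the bags containing it form a connected subtree. Here bags containing vertex 2 are not connected in the tree, so the decomposition is invalid.

No — bags containing vertex 2 are not connected in the tree.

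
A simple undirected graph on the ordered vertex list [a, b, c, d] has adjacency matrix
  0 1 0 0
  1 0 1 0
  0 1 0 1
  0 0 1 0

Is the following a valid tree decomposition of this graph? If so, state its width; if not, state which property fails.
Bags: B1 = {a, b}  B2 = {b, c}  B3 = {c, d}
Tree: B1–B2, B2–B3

Yes; width 1.

Every vertex of G appears in some bag (union = {a, b, c, d}); every edge is covered by a bag; and for each vertex v the set of bags containing v is connected in the bag tree. The decomposition is therefore valid. The largest bag has 2 vertices, so the width is 1.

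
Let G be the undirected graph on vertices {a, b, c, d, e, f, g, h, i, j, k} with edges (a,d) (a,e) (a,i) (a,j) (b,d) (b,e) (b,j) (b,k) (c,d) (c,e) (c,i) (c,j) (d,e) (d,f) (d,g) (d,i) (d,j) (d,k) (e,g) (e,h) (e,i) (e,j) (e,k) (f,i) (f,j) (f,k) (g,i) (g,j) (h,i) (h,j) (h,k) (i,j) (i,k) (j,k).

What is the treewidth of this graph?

4

A width-4 tree decomposition is:
Bags: B1 = {d, e, i, j, k}  B2 = {b, d, e, j, k}  B3 = {d, e, g, i, j}  B4 = {a, d, e, i, j}  B5 = {c, d, e, i, j}  B6 = {e, h, i, j, k}  B7 = {d, f, i, j, k}
Tree: B1–B2, B1–B3, B3–B4, B3–B5, B1–B6, B1–B7
Each bag holds 5 vertices, so the decomposition has width 4, which upper-bounds the treewidth. Conversely, {b, d, e, j, k} is a clique of size 5, and the vertices of any clique must share a bag in every tree decomposition; so some bag has ≥ 5 vertices and tw(G) ≥ 4. Combining the bounds, tw(G) = 4.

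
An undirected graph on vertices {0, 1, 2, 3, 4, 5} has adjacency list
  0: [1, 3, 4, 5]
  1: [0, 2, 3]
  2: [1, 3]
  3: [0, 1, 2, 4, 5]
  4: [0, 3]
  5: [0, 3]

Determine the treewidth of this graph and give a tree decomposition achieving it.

Treewidth 2.
Bags: B1 = {0, 1, 3}  B2 = {0, 3, 5}  B3 = {0, 3, 4}  B4 = {1, 2, 3}
Tree: B1–B2, B1–B3, B1–B4

Each bag holds 3 vertices, so the decomposition has width 2, which upper-bounds the treewidth. On the other hand G contains the 3-clique {0, 1, 3}. A clique must lie in a single bag of any decomposition, so no decomposition can have width below 2. Combining the bounds, tw(G) = 2.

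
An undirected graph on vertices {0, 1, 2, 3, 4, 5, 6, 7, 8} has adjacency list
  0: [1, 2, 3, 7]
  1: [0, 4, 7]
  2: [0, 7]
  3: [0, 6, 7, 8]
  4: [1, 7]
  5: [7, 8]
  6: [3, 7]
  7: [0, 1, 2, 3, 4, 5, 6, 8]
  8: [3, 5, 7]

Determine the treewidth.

A width-2 tree decomposition is:
Bags: B1 = {3, 6, 7}  B2 = {3, 7, 8}  B3 = {0, 3, 7}  B4 = {0, 2, 7}  B5 = {0, 1, 7}  B6 = {1, 4, 7}  B7 = {5, 7, 8}
Tree: B1–B2, B2–B3, B3–B4, B4–B5, B5–B6, B2–B7
Every bag has size at most 3, so the width is 3 − 1 = 2 and tw(G) ≤ 2. On the other hand G contains the 3-clique {0, 1, 7}. A clique must lie in a single bag of any decomposition, so no decomposition can have width below 2. Combining the bounds, tw(G) = 2.

2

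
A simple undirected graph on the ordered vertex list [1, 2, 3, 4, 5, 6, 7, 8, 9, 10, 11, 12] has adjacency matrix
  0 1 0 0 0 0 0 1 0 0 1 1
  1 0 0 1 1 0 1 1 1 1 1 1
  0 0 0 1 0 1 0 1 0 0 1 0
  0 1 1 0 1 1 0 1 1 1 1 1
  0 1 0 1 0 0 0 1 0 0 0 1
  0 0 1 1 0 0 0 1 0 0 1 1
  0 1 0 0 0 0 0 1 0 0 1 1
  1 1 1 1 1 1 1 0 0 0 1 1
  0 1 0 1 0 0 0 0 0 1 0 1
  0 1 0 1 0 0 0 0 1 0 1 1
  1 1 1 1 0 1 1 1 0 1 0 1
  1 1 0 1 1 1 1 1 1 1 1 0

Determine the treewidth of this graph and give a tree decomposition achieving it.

Treewidth 4.
One such decomposition:
Bags: B1 = {2, 4, 8, 11, 12}  B2 = {2, 4, 10, 11, 12}  B3 = {2, 7, 8, 11, 12}  B4 = {2, 4, 5, 8, 12}  B5 = {2, 4, 9, 10, 12}  B6 = {1, 2, 8, 11, 12}  B7 = {4, 6, 8, 11, 12}  B8 = {3, 4, 6, 8, 11}
Tree: B1–B2, B1–B3, B1–B4, B2–B5, B3–B6, B1–B7, B7–B8

Each bag holds 5 vertices, so the decomposition has width 4, which upper-bounds the treewidth. Conversely, {3, 4, 6, 8, 11} is a clique of size 5, and the vertices of any clique must share a bag in every tree decomposition; so some bag has ≥ 5 vertices and tw(G) ≥ 4. The upper and lower bounds meet at 4, so that is the treewidth.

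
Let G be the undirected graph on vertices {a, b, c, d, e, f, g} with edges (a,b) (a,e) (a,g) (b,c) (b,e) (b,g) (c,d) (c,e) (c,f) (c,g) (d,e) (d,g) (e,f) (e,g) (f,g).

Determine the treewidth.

A width-3 tree decomposition is:
Bags: B1 = {b, c, e, g}  B2 = {c, d, e, g}  B3 = {c, e, f, g}  B4 = {a, b, e, g}
Tree: B1–B2, B2–B3, B1–B4
Every bag has size at most 4, so the width is 4 − 1 = 3 and tw(G) ≤ 3. On the other hand G contains the 4-clique {c, d, e, g}. A clique must lie in a single bag of any decomposition, so no decomposition can have width below 3. Combining the bounds, tw(G) = 3.

3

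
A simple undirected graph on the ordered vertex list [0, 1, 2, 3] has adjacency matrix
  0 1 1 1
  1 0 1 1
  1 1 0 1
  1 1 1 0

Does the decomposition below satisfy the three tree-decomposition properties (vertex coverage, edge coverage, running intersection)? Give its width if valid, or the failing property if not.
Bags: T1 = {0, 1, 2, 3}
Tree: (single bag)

Yes; width 3.

Checking the three conditions: (i) the bags cover all of {0, 1, 2, 3}; (ii) for each edge, some bag contains both endpoints; (iii) the bags containing any fixed vertex form a subtree. All hold, so the decomposition is valid with width 4 − 1 = 3.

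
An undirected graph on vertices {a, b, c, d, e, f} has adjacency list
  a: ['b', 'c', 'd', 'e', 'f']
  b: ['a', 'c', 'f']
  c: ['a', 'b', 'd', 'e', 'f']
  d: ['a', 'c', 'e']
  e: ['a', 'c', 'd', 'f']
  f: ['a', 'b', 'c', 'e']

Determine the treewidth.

A width-3 tree decomposition is:
Bags: B1 = {a, b, c, f}  B2 = {a, c, e, f}  B3 = {a, c, d, e}
Tree: B1–B2, B2–B3
The largest bag has 4 vertices, giving width 3; this decomposition certifies tw(G) ≤ 3. For the lower bound, the 4 vertices {a, c, d, e} are pairwise adjacent, and any tree decomposition puts a clique entirely inside one bag — forcing width ≥ 3. Therefore the treewidth is 3.

3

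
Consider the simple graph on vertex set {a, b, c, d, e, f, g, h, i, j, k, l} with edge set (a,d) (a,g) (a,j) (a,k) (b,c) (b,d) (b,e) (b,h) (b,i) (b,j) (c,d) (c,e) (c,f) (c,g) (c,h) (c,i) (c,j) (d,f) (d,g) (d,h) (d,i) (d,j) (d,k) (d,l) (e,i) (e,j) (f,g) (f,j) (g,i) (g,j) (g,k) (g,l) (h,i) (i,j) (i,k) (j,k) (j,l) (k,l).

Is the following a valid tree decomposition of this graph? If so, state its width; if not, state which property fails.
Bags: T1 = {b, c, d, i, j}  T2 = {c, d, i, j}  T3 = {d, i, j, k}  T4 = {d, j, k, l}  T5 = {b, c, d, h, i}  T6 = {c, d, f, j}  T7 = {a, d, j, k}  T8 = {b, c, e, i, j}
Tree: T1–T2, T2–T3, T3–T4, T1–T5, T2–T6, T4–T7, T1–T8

A tree decomposition must satisfy three properties: every vertex lies in some bag; for every edge, both endpoints lie together in some bag; and for every vertex, the bags containing it form a connected subtree. Here vertex g appears in no bag, so the decomposition is invalid.

No — vertex g appears in no bag.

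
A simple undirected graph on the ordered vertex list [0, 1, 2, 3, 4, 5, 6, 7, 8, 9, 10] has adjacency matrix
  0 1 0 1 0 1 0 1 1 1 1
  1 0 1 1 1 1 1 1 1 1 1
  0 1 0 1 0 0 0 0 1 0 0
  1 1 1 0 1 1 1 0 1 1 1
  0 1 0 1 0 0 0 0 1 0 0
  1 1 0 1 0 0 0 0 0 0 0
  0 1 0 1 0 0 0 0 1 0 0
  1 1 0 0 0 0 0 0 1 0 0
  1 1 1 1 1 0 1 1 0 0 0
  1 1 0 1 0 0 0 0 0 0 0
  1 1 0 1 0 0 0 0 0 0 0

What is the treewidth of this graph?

A width-3 tree decomposition is:
Bags: B1 = {0, 1, 3, 9}  B2 = {0, 1, 3, 8}  B3 = {1, 2, 3, 8}  B4 = {1, 3, 4, 8}  B5 = {1, 3, 6, 8}  B6 = {0, 1, 3, 5}  B7 = {0, 1, 7, 8}  B8 = {0, 1, 3, 10}
Tree: B1–B2, B2–B3, B3–B4, B2–B5, B1–B6, B2–B7, B2–B8
Every bag has size at most 4, so the width is 4 − 1 = 3 and tw(G) ≤ 3. On the other hand G contains the 4-clique {0, 1, 3, 8}. A clique must lie in a single bag of any decomposition, so no decomposition can have width below 3. Hence tw(G) = 3 exactly.

3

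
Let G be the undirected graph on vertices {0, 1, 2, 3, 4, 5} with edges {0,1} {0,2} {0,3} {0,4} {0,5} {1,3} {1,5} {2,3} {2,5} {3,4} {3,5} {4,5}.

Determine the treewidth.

3

A width-3 tree decomposition is:
Bags: B1 = {0, 3, 4, 5}  B2 = {0, 2, 3, 5}  B3 = {0, 1, 3, 5}
Tree: B1–B2, B1–B3
Each bag holds 4 vertices, so the decomposition has width 3, which upper-bounds the treewidth. For the lower bound, the 4 vertices {0, 1, 3, 5} are pairwise adjacent, and any tree decomposition puts a clique entirely inside one bag — forcing width ≥ 3. The upper and lower bounds meet at 3, so that is the treewidth.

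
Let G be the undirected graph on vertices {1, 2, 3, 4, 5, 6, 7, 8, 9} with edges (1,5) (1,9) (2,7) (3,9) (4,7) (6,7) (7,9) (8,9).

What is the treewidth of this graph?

1

A width-1 tree decomposition is:
Bags: B1 = {7, 9}  B2 = {4, 7}  B3 = {8, 9}  B4 = {1, 9}  B5 = {3, 9}  B6 = {1, 5}  B7 = {6, 7}  B8 = {2, 7}
Tree: B1–B2, B1–B3, B1–B4, B1–B5, B4–B6, B1–B7, B2–B8
Each bag holds 2 vertices, so the decomposition has width 1, which upper-bounds the treewidth. G has an edge, so its treewidth is at least 1. Combining the bounds, tw(G) = 1.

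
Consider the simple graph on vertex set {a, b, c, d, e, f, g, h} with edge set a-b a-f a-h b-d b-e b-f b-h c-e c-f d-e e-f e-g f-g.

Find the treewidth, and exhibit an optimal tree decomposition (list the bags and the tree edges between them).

The largest bag has 3 vertices, giving width 2; this decomposition certifies tw(G) ≤ 2. On the other hand G contains the 3-clique {b, d, e}. A clique must lie in a single bag of any decomposition, so no decomposition can have width below 2. Combining the bounds, tw(G) = 2.

Treewidth 2.
One such decomposition:
Bags: B1 = {b, e, f}  B2 = {c, e, f}  B3 = {e, f, g}  B4 = {b, d, e}  B5 = {a, b, f}  B6 = {a, b, h}
Tree: B1–B2, B1–B3, B1–B4, B1–B5, B5–B6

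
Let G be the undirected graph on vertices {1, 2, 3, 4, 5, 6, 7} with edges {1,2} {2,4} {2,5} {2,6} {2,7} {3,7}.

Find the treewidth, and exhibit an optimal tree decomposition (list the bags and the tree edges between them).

Treewidth 1.
One such decomposition:
Bags: B1 = {2, 7}  B2 = {1, 2}  B3 = {2, 6}  B4 = {3, 7}  B5 = {2, 5}  B6 = {2, 4}
Tree: B1–B2, B2–B3, B1–B4, B1–B5, B2–B6

Every bag has size at most 2, so the width is 2 − 1 = 1 and tw(G) ≤ 1. Any graph with an edge has treewidth ≥ 1, and G has the edge 7–2. Hence tw(G) = 1 exactly.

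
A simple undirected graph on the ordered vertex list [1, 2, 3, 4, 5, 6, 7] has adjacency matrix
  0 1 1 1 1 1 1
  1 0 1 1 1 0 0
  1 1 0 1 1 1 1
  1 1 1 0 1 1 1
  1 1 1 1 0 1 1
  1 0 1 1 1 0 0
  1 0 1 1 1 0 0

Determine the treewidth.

4

A width-4 tree decomposition is:
Bags: B1 = {1, 3, 4, 5, 6}  B2 = {1, 2, 3, 4, 5}  B3 = {1, 3, 4, 5, 7}
Tree: B1–B2, B2–B3
Every bag has size at most 5, so the width is 5 − 1 = 4 and tw(G) ≤ 4. For the lower bound, the 5 vertices {1, 2, 3, 4, 5} are pairwise adjacent, and any tree decomposition puts a clique entirely inside one bag — forcing width ≥ 4. Hence tw(G) = 4 exactly.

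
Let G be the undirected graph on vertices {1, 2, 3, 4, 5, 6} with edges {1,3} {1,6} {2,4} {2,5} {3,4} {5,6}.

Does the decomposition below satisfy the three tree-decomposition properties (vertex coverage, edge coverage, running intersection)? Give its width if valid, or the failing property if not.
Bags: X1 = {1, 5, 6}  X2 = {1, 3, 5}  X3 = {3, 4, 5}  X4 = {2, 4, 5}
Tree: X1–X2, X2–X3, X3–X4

Yes; width 2.

Checking the three conditions: (i) the bags cover all of {1, 2, 3, 4, 5, 6}; (ii) for each edge, some bag contains both endpoints; (iii) the bags containing any fixed vertex form a subtree. All hold, so the decomposition is valid with width 3 − 1 = 2.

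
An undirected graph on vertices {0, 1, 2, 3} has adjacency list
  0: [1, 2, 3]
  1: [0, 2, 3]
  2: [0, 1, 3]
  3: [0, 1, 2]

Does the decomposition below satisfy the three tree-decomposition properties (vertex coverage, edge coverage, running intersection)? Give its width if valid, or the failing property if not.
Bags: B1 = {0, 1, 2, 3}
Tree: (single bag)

Checking the three conditions: (i) the bags cover all of {0, 1, 2, 3}; (ii) for each edge, some bag contains both endpoints; (iii) the bags containing any fixed vertex form a subtree. All hold, so the decomposition is valid with width 4 − 1 = 3.

Yes; width 3.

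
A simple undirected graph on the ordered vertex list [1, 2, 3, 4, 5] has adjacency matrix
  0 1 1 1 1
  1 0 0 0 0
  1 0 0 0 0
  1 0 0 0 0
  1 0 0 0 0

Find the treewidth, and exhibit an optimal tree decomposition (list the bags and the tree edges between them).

The largest bag has 2 vertices, giving width 1; this decomposition certifies tw(G) ≤ 1. Any graph with an edge has treewidth ≥ 1, and G has the edge 1–4. Hence tw(G) = 1 exactly.

Treewidth 1.
One such decomposition:
Bags: B1 = {1, 4}  B2 = {1, 5}  B3 = {1, 2}  B4 = {1, 3}
Tree: B1–B2, B1–B3, B3–B4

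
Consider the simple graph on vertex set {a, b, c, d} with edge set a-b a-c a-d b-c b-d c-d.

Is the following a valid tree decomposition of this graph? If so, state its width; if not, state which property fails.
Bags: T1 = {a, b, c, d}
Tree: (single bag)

Vertex coverage: the bags together contain {a, b, c, d}, the full vertex set. Edge coverage: each edge of G has both endpoints in at least one bag. Running intersection: for every vertex, the bags containing it form a connected subtree. All three properties hold, so this is a valid tree decomposition of width max|bag| − 1 = 3, and hence tw(G) ≤ 3.

Yes; width 3.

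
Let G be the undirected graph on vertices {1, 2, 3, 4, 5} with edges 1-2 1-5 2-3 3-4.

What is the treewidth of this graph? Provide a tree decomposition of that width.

Every bag has size at most 2, so the width is 2 − 1 = 1 and tw(G) ≤ 1. Since G has at least one edge (e.g. 4–3), it is not an edgeless graph, so tw(G) ≥ 1. Therefore the treewidth is 1.

Treewidth 1.
One such decomposition:
Bags: B1 = {3, 4}  B2 = {2, 3}  B3 = {1, 2}  B4 = {1, 5}
Tree: B1–B2, B2–B3, B3–B4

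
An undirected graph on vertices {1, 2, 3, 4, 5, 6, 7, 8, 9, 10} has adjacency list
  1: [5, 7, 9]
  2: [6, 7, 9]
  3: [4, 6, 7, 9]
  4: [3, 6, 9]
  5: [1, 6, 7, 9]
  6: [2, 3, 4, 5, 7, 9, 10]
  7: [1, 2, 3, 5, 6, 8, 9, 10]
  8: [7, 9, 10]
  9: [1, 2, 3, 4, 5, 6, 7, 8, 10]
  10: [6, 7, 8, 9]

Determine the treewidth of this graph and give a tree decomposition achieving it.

Treewidth 3.
Bags: B1 = {3, 6, 7, 9}  B2 = {5, 6, 7, 9}  B3 = {3, 4, 6, 9}  B4 = {2, 6, 7, 9}  B5 = {6, 7, 9, 10}  B6 = {7, 8, 9, 10}  B7 = {1, 5, 7, 9}
Tree: B1–B2, B1–B3, B2–B4, B4–B5, B5–B6, B2–B7

Every bag has size at most 4, so the width is 4 − 1 = 3 and tw(G) ≤ 3. On the other hand G contains the 4-clique {3, 4, 6, 9}. A clique must lie in a single bag of any decomposition, so no decomposition can have width below 3. Hence tw(G) = 3 exactly.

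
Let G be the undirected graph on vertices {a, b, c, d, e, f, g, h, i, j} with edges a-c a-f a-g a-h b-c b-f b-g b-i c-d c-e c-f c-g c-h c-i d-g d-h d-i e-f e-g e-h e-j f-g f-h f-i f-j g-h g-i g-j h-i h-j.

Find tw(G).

A width-4 tree decomposition is:
Bags: B1 = {c, f, g, h, i}  B2 = {a, c, f, g, h}  B3 = {c, d, g, h, i}  B4 = {b, c, f, g, i}  B5 = {c, e, f, g, h}  B6 = {e, f, g, h, j}
Tree: B1–B2, B1–B3, B1–B4, B2–B5, B5–B6
The largest bag has 5 vertices, giving width 4; this decomposition certifies tw(G) ≤ 4. For the lower bound, the 5 vertices {c, d, g, h, i} are pairwise adjacent, and any tree decomposition puts a clique entirely inside one bag — forcing width ≥ 4. Hence tw(G) = 4 exactly.

4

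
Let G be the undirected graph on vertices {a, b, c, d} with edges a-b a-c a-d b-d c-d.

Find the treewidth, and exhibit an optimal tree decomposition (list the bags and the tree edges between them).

Every bag has size at most 3, so the width is 3 − 1 = 2 and tw(G) ≤ 2. On the other hand G contains the 3-clique {a, c, d}. A clique must lie in a single bag of any decomposition, so no decomposition can have width below 2. Therefore the treewidth is 2.

Treewidth 2.
Bags: B1 = {a, b, d}  B2 = {a, c, d}
Tree: B1–B2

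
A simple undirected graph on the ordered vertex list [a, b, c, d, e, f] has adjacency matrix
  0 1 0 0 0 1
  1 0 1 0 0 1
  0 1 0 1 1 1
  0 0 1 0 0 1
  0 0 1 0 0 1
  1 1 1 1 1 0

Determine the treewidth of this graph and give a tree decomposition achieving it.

Treewidth 2.
One optimal decomposition is:
Bags: B1 = {b, c, f}  B2 = {c, e, f}  B3 = {a, b, f}  B4 = {c, d, f}
Tree: B1–B2, B1–B3, B1–B4

The largest bag has 3 vertices, giving width 2; this decomposition certifies tw(G) ≤ 2. Conversely, {c, d, f} is a clique of size 3, and the vertices of any clique must share a bag in every tree decomposition; so some bag has ≥ 3 vertices and tw(G) ≥ 2. The upper and lower bounds meet at 2, so that is the treewidth.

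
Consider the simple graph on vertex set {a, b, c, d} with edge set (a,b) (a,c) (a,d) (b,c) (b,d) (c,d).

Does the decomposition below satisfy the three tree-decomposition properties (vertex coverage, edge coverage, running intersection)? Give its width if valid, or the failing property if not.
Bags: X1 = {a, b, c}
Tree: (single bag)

No — vertex d appears in no bag.

A tree decomposition must satisfy three properties: every vertex lies in some bag; for every edge, both endpoints lie together in some bag; and for every vertex, the bags containing it form a connected subtree. Here vertex d appears in no bag, so the decomposition is invalid.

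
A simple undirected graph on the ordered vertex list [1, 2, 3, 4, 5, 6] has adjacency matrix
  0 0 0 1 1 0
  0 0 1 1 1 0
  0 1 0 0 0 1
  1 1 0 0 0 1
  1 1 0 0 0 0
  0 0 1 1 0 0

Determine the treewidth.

2

A width-2 tree decomposition is:
Bags: B1 = {3, 4, 6}  B2 = {2, 3, 4}  B3 = {1, 2, 4}  B4 = {1, 2, 5}
Tree: B1–B2, B2–B3, B3–B4
The largest bag has 3 vertices, giving width 2; this decomposition certifies tw(G) ≤ 2. Since 6–3–2–4–6 is a cycle in G, G is not acyclic. Forests are exactly the graphs of treewidth ≤ 1, so tw(G) ≥ 2. Combining the bounds, tw(G) = 2.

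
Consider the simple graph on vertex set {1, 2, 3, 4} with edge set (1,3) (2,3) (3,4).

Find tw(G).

1

A width-1 tree decomposition is:
Bags: B1 = {1, 3}  B2 = {3, 4}  B3 = {2, 3}
Tree: B1–B2, B1–B3
The largest bag has 2 vertices, giving width 1; this decomposition certifies tw(G) ≤ 1. Since G has at least one edge (e.g. 1–3), it is not an edgeless graph, so tw(G) ≥ 1. Combining the bounds, tw(G) = 1.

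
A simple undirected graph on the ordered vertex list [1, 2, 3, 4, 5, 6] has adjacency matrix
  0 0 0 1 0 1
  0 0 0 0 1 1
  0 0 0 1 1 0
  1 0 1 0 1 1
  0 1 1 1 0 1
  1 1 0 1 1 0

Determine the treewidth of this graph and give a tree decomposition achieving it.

Treewidth 2.
One optimal decomposition is:
Bags: B1 = {4, 5, 6}  B2 = {2, 5, 6}  B3 = {3, 4, 5}  B4 = {1, 4, 6}
Tree: B1–B2, B1–B3, B1–B4

The largest bag has 3 vertices, giving width 2; this decomposition certifies tw(G) ≤ 2. On the other hand G contains the 3-clique {2, 5, 6}. A clique must lie in a single bag of any decomposition, so no decomposition can have width below 2. The upper and lower bounds meet at 2, so that is the treewidth.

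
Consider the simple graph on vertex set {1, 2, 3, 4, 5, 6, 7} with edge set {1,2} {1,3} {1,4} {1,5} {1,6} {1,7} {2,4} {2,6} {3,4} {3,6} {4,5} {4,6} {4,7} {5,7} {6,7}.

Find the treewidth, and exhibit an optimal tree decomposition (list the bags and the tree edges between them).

Each bag holds 4 vertices, so the decomposition has width 3, which upper-bounds the treewidth. On the other hand G contains the 4-clique {1, 4, 5, 7}. A clique must lie in a single bag of any decomposition, so no decomposition can have width below 3. Hence tw(G) = 3 exactly.

Treewidth 3.
Bags: B1 = {1, 4, 6, 7}  B2 = {1, 2, 4, 6}  B3 = {1, 3, 4, 6}  B4 = {1, 4, 5, 7}
Tree: B1–B2, B1–B3, B1–B4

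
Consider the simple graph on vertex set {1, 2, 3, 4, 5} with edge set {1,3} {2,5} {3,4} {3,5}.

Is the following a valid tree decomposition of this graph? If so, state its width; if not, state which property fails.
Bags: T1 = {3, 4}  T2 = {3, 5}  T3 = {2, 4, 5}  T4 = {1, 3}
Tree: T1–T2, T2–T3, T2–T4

No — bags containing vertex 4 are not connected in the tree.

A tree decomposition must satisfy three properties: every vertex lies in some bag; for every edge, both endpoints lie together in some bag; and for every vertex, the bags containing it form a connected subtree. Here bags containing vertex 4 are not connected in the tree, so the decomposition is invalid.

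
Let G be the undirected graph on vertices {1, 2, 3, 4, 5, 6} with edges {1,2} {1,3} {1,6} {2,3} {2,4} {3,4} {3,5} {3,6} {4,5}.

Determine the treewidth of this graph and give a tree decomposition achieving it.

Treewidth 2.
One optimal decomposition is:
Bags: B1 = {1, 2, 3}  B2 = {2, 3, 4}  B3 = {3, 4, 5}  B4 = {1, 3, 6}
Tree: B1–B2, B2–B3, B1–B4

The largest bag has 3 vertices, giving width 2; this decomposition certifies tw(G) ≤ 2. Conversely, {1, 2, 3} is a clique of size 3, and the vertices of any clique must share a bag in every tree decomposition; so some bag has ≥ 3 vertices and tw(G) ≥ 2. The upper and lower bounds meet at 2, so that is the treewidth.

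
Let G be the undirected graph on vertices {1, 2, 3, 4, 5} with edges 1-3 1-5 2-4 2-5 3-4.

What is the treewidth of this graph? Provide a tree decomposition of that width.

Treewidth 2.
Bags: B1 = {1, 3, 4}  B2 = {1, 4, 5}  B3 = {2, 4, 5}
Tree: B1–B2, B2–B3

Every bag has size at most 3, so the width is 3 − 1 = 2 and tw(G) ≤ 2. For the lower bound, G contains the cycle 4–3–1–5–2–4, so G is not a forest; only forests have treewidth ≤ 1, hence tw(G) ≥ 2. Therefore the treewidth is 2.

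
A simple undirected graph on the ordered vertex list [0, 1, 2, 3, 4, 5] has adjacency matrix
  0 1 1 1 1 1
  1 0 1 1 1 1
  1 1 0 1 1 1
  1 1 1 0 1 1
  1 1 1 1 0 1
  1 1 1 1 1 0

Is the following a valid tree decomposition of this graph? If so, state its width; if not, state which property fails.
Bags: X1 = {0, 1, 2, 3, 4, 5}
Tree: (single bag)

Vertex coverage: the bags together contain {0, 1, 2, 3, 4, 5}, the full vertex set. Edge coverage: each edge of G has both endpoints in at least one bag. Running intersection: for every vertex, the bags containing it form a connected subtree. All three properties hold, so this is a valid tree decomposition of width max|bag| − 1 = 5, and hence tw(G) ≤ 5.

Yes; width 5.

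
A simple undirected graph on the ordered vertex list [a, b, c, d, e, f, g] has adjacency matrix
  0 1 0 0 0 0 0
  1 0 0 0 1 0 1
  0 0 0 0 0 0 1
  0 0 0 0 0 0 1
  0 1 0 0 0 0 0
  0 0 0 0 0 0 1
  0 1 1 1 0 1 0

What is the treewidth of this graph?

1

A width-1 tree decomposition is:
Bags: B1 = {a, b}  B2 = {b, g}  B3 = {b, e}  B4 = {f, g}  B5 = {c, g}  B6 = {d, g}
Tree: B1–B2, B2–B3, B2–B4, B2–B5, B5–B6
Every bag has size at most 2, so the width is 2 − 1 = 1 and tw(G) ≤ 1. Since G has at least one edge (e.g. a–b), it is not an edgeless graph, so tw(G) ≥ 1. Combining the bounds, tw(G) = 1.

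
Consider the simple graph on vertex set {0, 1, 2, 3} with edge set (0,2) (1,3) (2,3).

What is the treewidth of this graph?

1

A width-1 tree decomposition is:
Bags: B1 = {0, 2}  B2 = {2, 3}  B3 = {1, 3}
Tree: B1–B2, B2–B3
Every bag has size at most 2, so the width is 2 − 1 = 1 and tw(G) ≤ 1. Any graph with an edge has treewidth ≥ 1, and G has the edge 0–2. Hence tw(G) = 1 exactly.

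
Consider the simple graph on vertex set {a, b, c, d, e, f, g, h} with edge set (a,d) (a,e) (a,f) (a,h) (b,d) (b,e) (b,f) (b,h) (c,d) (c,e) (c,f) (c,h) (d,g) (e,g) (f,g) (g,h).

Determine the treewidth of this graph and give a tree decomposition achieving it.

Every bag has size at most 5, so the width is 5 − 1 = 4 and tw(G) ≤ 4. For the lower bound: the 5 vertex sets {d,g}, {a,f}, {b,h}, {c}, {e} are disjoint, each induces a connected subgraph, and every pair is joined by at least one edge of G. Contracting each set to a single vertex therefore yields K_{5} as a minor, and since treewidth is minor-monotone, tw(G) ≥ tw(K_{5}) = 4. Hence tw(G) = 4 exactly.

Treewidth 4.
Bags: B1 = {a, b, c, d, g}  B2 = {a, b, c, f, g}  B3 = {a, b, c, g, h}  B4 = {a, b, c, e, g}
Tree: B1–B2, B2–B3, B3–B4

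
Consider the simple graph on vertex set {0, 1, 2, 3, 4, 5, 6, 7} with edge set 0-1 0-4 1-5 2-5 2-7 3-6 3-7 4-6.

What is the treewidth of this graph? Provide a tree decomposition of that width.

Each bag holds 3 vertices, so the decomposition has width 2, which upper-bounds the treewidth. Since 2–7–3–6–4–0–1–5–2 is a cycle in G, G is not acyclic. Forests are exactly the graphs of treewidth ≤ 1, so tw(G) ≥ 2. The upper and lower bounds meet at 2, so that is the treewidth.

Treewidth 2.
Bags: B1 = {2, 3, 7}  B2 = {2, 3, 6}  B3 = {2, 4, 6}  B4 = {0, 2, 4}  B5 = {0, 1, 2}  B6 = {1, 2, 5}
Tree: B1–B2, B2–B3, B3–B4, B4–B5, B5–B6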